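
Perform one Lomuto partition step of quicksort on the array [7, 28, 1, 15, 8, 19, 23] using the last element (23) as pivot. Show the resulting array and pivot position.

Lomuto partition with pivot = 23:

Initial array: [7, 28, 1, 15, 8, 19, 23]

arr[0]=7 <= 23: swap with position 0, array becomes [7, 28, 1, 15, 8, 19, 23]
arr[1]=28 > 23: no swap
arr[2]=1 <= 23: swap with position 1, array becomes [7, 1, 28, 15, 8, 19, 23]
arr[3]=15 <= 23: swap with position 2, array becomes [7, 1, 15, 28, 8, 19, 23]
arr[4]=8 <= 23: swap with position 3, array becomes [7, 1, 15, 8, 28, 19, 23]
arr[5]=19 <= 23: swap with position 4, array becomes [7, 1, 15, 8, 19, 28, 23]

Place pivot at position 5: [7, 1, 15, 8, 19, 23, 28]
Pivot position: 5

After partitioning with pivot 23, the array becomes [7, 1, 15, 8, 19, 23, 28]. The pivot is placed at index 5. All elements to the left of the pivot are <= 23, and all elements to the right are > 23.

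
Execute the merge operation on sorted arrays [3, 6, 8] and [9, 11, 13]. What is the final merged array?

Merging process:

Compare 3 vs 9: take 3 from left. Merged: [3]
Compare 6 vs 9: take 6 from left. Merged: [3, 6]
Compare 8 vs 9: take 8 from left. Merged: [3, 6, 8]
Append remaining from right: [9, 11, 13]. Merged: [3, 6, 8, 9, 11, 13]

Final merged array: [3, 6, 8, 9, 11, 13]
Total comparisons: 3

The merged array is [3, 6, 8, 9, 11, 13], requiring 3 comparisons. The merge step runs in O(n) time where n is the total number of elements.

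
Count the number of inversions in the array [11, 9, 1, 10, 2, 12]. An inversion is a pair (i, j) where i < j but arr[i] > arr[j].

Finding inversions in [11, 9, 1, 10, 2, 12]:

(0, 1): arr[0]=11 > arr[1]=9
(0, 2): arr[0]=11 > arr[2]=1
(0, 3): arr[0]=11 > arr[3]=10
(0, 4): arr[0]=11 > arr[4]=2
(1, 2): arr[1]=9 > arr[2]=1
(1, 4): arr[1]=9 > arr[4]=2
(3, 4): arr[3]=10 > arr[4]=2

Total inversions: 7

The array has 7 inversion(s): (0,1), (0,2), (0,3), (0,4), (1,2), (1,4), (3,4). Each pair (i,j) satisfies i < j and arr[i] > arr[j].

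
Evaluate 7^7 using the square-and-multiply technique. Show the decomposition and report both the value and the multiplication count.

Computing 7^7 by squaring (build up from 7^1; each line after the first costs one multiplication):

7^1 = 7
7^2 = (7^1)^2 = 7^2 = 49
7^3 = 7 * 7^2 = 7 * 49 = 343
7^6 = (7^3)^2 = 343^2 = 117649
7^7 = 7 * 7^6 = 7 * 117649 = 823543

Result: 823543
Multiplications needed: 4 (4 lines after 7^1)

7^7 = 823543. Using exponentiation by squaring, this requires 4 multiplications. The key idea: if the exponent is even, square the half-power; if odd, multiply by the base once.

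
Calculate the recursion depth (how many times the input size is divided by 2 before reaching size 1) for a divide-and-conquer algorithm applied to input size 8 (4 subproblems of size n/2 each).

For divide and conquer with division factor 2:

Problem sizes at each level:
Level 0: 8
Level 1: 4
Level 2: 2
Level 3: 1

The root is level 0 and the size-1 base case is level 3 (the tree spans levels 0 through 3, i.e. 4 levels counting the root), so the depth is the number of divisions: log_2(8) = 3

The recursion tree depth is log_2(8) = 3. At each level, the problem size is divided by 2, so it takes 3 divisions to reduce to a base case of size 1. The algorithm makes 4 recursive calls at each level.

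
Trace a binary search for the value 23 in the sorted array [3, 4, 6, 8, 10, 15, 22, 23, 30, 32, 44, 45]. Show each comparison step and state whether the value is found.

Binary search for 23 in [3, 4, 6, 8, 10, 15, 22, 23, 30, 32, 44, 45]:

lo=0, hi=11, mid=5, arr[mid]=15 -> 15 < 23, search right half
lo=6, hi=11, mid=8, arr[mid]=30 -> 30 > 23, search left half
lo=6, hi=7, mid=6, arr[mid]=22 -> 22 < 23, search right half
lo=7, hi=7, mid=7, arr[mid]=23 -> Found target at index 7!

Binary search finds 23 at index 7 after 4 comparisons. The search repeatedly halves the search space by comparing with the middle element.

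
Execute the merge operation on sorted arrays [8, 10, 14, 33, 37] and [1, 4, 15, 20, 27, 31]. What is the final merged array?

Merging process:

Compare 8 vs 1: take 1 from right. Merged: [1]
Compare 8 vs 4: take 4 from right. Merged: [1, 4]
Compare 8 vs 15: take 8 from left. Merged: [1, 4, 8]
Compare 10 vs 15: take 10 from left. Merged: [1, 4, 8, 10]
Compare 14 vs 15: take 14 from left. Merged: [1, 4, 8, 10, 14]
Compare 33 vs 15: take 15 from right. Merged: [1, 4, 8, 10, 14, 15]
Compare 33 vs 20: take 20 from right. Merged: [1, 4, 8, 10, 14, 15, 20]
Compare 33 vs 27: take 27 from right. Merged: [1, 4, 8, 10, 14, 15, 20, 27]
Compare 33 vs 31: take 31 from right. Merged: [1, 4, 8, 10, 14, 15, 20, 27, 31]
Append remaining from left: [33, 37]. Merged: [1, 4, 8, 10, 14, 15, 20, 27, 31, 33, 37]

Final merged array: [1, 4, 8, 10, 14, 15, 20, 27, 31, 33, 37]
Total comparisons: 9

The merged array is [1, 4, 8, 10, 14, 15, 20, 27, 31, 33, 37], requiring 9 comparisons. The merge step runs in O(n) time where n is the total number of elements.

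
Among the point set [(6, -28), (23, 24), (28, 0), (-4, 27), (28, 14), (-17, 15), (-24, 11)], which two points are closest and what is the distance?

Computing all pairwise distances among 7 points:

d((6, -28), (23, 24)) = 54.7083
d((6, -28), (28, 0)) = 35.609
d((6, -28), (-4, 27)) = 55.9017
d((6, -28), (28, 14)) = 47.4131
d((6, -28), (-17, 15)) = 48.7647
d((6, -28), (-24, 11)) = 49.2037
d((23, 24), (28, 0)) = 24.5153
d((23, 24), (-4, 27)) = 27.1662
d((23, 24), (28, 14)) = 11.1803
d((23, 24), (-17, 15)) = 41.0
d((23, 24), (-24, 11)) = 48.7647
d((28, 0), (-4, 27)) = 41.8688
d((28, 0), (28, 14)) = 14.0
d((28, 0), (-17, 15)) = 47.4342
d((28, 0), (-24, 11)) = 53.1507
d((-4, 27), (28, 14)) = 34.5398
d((-4, 27), (-17, 15)) = 17.6918
d((-4, 27), (-24, 11)) = 25.6125
d((28, 14), (-17, 15)) = 45.0111
d((28, 14), (-24, 11)) = 52.0865
d((-17, 15), (-24, 11)) = 8.0623 <-- minimum

Closest pair: (-17, 15) and (-24, 11) with distance 8.0623

The closest pair is (-17, 15) and (-24, 11) with Euclidean distance 8.0623. For 7 points, brute-force pairwise comparison is shown above. For large n, the divide-and-conquer algorithm (sort by x, recurse on halves, check the dividing strip) achieves O(n log n).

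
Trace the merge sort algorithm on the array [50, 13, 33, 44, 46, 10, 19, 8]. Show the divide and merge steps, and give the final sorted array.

Merge sort trace:

Split: [50, 13, 33, 44, 46, 10, 19, 8] -> [50, 13, 33, 44] and [46, 10, 19, 8]
  Split: [50, 13, 33, 44] -> [50, 13] and [33, 44]
    Split: [50, 13] -> [50] and [13]
    Merge: [50] + [13] -> [13, 50]
    Split: [33, 44] -> [33] and [44]
    Merge: [33] + [44] -> [33, 44]
  Merge: [13, 50] + [33, 44] -> [13, 33, 44, 50]
  Split: [46, 10, 19, 8] -> [46, 10] and [19, 8]
    Split: [46, 10] -> [46] and [10]
    Merge: [46] + [10] -> [10, 46]
    Split: [19, 8] -> [19] and [8]
    Merge: [19] + [8] -> [8, 19]
  Merge: [10, 46] + [8, 19] -> [8, 10, 19, 46]
Merge: [13, 33, 44, 50] + [8, 10, 19, 46] -> [8, 10, 13, 19, 33, 44, 46, 50]

Final sorted array: [8, 10, 13, 19, 33, 44, 46, 50]

The merge sort proceeds by recursively splitting the array and merging sorted halves.
After all merges, the sorted array is [8, 10, 13, 19, 33, 44, 46, 50].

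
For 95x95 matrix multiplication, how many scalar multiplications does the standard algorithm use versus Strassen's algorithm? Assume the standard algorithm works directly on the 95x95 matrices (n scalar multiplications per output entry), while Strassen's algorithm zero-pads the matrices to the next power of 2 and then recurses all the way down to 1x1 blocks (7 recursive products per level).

Matrix multiplication for 95x95 matrices:

Strassen's algorithm requires power-of-2 dimensions. Pad 95x95 to 128x128 (next power of 2).

Standard algorithm: 95^3 = 857375 multiplications
Strassen's algorithm: 7^(log2(128)) = 7^7 = 823543 multiplications
Savings: 857375 - 823543 = 33832 multiplications

Standard: 857375 multiplications (95^3). Strassen: 823543 multiplications (7^7, after padding to 128x128). Strassen reduces 8 recursive multiplications to 7 at each level.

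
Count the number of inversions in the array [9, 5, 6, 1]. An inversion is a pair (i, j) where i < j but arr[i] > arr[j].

Finding inversions in [9, 5, 6, 1]:

(0, 1): arr[0]=9 > arr[1]=5
(0, 2): arr[0]=9 > arr[2]=6
(0, 3): arr[0]=9 > arr[3]=1
(1, 3): arr[1]=5 > arr[3]=1
(2, 3): arr[2]=6 > arr[3]=1

Total inversions: 5

The array has 5 inversion(s): (0,1), (0,2), (0,3), (1,3), (2,3). Each pair (i,j) satisfies i < j and arr[i] > arr[j].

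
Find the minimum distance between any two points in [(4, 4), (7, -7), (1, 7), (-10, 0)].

Computing all pairwise distances among 4 points:

d((4, 4), (7, -7)) = 11.4018
d((4, 4), (1, 7)) = 4.2426 <-- minimum
d((4, 4), (-10, 0)) = 14.5602
d((7, -7), (1, 7)) = 15.2315
d((7, -7), (-10, 0)) = 18.3848
d((1, 7), (-10, 0)) = 13.0384

Closest pair: (4, 4) and (1, 7) with distance 4.2426

The closest pair is (4, 4) and (1, 7) with Euclidean distance 4.2426. For 4 points, brute-force pairwise comparison is shown above. For large n, the divide-and-conquer algorithm (sort by x, recurse on halves, check the dividing strip) achieves O(n log n).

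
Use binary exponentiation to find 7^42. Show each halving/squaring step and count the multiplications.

Computing 7^42 by squaring (build up from 7^1; each line after the first costs one multiplication):

7^1 = 7
7^2 = (7^1)^2 = 7^2 = 49
7^4 = (7^2)^2 = 49^2 = 2401
7^5 = 7 * 7^4 = 7 * 2401 = 16807
7^10 = (7^5)^2 = 16807^2 = 282475249
7^20 = (7^10)^2 = 282475249^2 = 79792266297612001
7^21 = 7 * 7^20 = 7 * 79792266297612001 = 558545864083284007
7^42 = (7^21)^2 = 558545864083284007^2 = 311973482284542371301330321821976049

Result: 311973482284542371301330321821976049
Multiplications needed: 7 (7 lines after 7^1)

7^42 = 311973482284542371301330321821976049. Using exponentiation by squaring, this requires 7 multiplications. The key idea: if the exponent is even, square the half-power; if odd, multiply by the base once.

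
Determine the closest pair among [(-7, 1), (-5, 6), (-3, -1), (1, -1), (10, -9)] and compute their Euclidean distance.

Computing all pairwise distances among 5 points:

d((-7, 1), (-5, 6)) = 5.3852
d((-7, 1), (-3, -1)) = 4.4721
d((-7, 1), (1, -1)) = 8.2462
d((-7, 1), (10, -9)) = 19.7231
d((-5, 6), (-3, -1)) = 7.2801
d((-5, 6), (1, -1)) = 9.2195
d((-5, 6), (10, -9)) = 21.2132
d((-3, -1), (1, -1)) = 4.0 <-- minimum
d((-3, -1), (10, -9)) = 15.2643
d((1, -1), (10, -9)) = 12.0416

Closest pair: (-3, -1) and (1, -1) with distance 4.0

The closest pair is (-3, -1) and (1, -1) with Euclidean distance 4.0. For 5 points, brute-force pairwise comparison is shown above. For large n, the divide-and-conquer algorithm (sort by x, recurse on halves, check the dividing strip) achieves O(n log n).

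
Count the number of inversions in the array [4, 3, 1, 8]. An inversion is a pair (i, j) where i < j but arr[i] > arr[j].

Finding inversions in [4, 3, 1, 8]:

(0, 1): arr[0]=4 > arr[1]=3
(0, 2): arr[0]=4 > arr[2]=1
(1, 2): arr[1]=3 > arr[2]=1

Total inversions: 3

The array has 3 inversion(s): (0,1), (0,2), (1,2). Each pair (i,j) satisfies i < j and arr[i] > arr[j].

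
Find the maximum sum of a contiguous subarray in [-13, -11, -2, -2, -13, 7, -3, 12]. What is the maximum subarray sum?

Using Kadane's algorithm on [-13, -11, -2, -2, -13, 7, -3, 12]:

Scanning through the array:
Position 1 (value -11): max_ending_here = -11, max_so_far = -11
Position 2 (value -2): max_ending_here = -2, max_so_far = -2
Position 3 (value -2): max_ending_here = -2, max_so_far = -2
Position 4 (value -13): max_ending_here = -13, max_so_far = -2
Position 5 (value 7): max_ending_here = 7, max_so_far = 7
Position 6 (value -3): max_ending_here = 4, max_so_far = 7
Position 7 (value 12): max_ending_here = 16, max_so_far = 16

Maximum subarray: [7, -3, 12]
Maximum sum: 16

The maximum subarray is [7, -3, 12] with sum 16. This subarray runs from index 5 to index 7.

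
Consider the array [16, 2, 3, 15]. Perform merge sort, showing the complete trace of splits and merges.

Merge sort trace:

Split: [16, 2, 3, 15] -> [16, 2] and [3, 15]
  Split: [16, 2] -> [16] and [2]
  Merge: [16] + [2] -> [2, 16]
  Split: [3, 15] -> [3] and [15]
  Merge: [3] + [15] -> [3, 15]
Merge: [2, 16] + [3, 15] -> [2, 3, 15, 16]

Final sorted array: [2, 3, 15, 16]

The merge sort proceeds by recursively splitting the array and merging sorted halves.
After all merges, the sorted array is [2, 3, 15, 16].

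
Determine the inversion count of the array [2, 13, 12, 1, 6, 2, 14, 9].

Finding inversions in [2, 13, 12, 1, 6, 2, 14, 9]:

(0, 3): arr[0]=2 > arr[3]=1
(1, 2): arr[1]=13 > arr[2]=12
(1, 3): arr[1]=13 > arr[3]=1
(1, 4): arr[1]=13 > arr[4]=6
(1, 5): arr[1]=13 > arr[5]=2
(1, 7): arr[1]=13 > arr[7]=9
(2, 3): arr[2]=12 > arr[3]=1
(2, 4): arr[2]=12 > arr[4]=6
(2, 5): arr[2]=12 > arr[5]=2
(2, 7): arr[2]=12 > arr[7]=9
(4, 5): arr[4]=6 > arr[5]=2
(6, 7): arr[6]=14 > arr[7]=9

Total inversions: 12

The array has 12 inversion(s): (0,3), (1,2), (1,3), (1,4), (1,5), (1,7), (2,3), (2,4), (2,5), (2,7), (4,5), (6,7). Each pair (i,j) satisfies i < j and arr[i] > arr[j].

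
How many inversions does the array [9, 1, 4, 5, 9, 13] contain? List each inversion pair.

Finding inversions in [9, 1, 4, 5, 9, 13]:

(0, 1): arr[0]=9 > arr[1]=1
(0, 2): arr[0]=9 > arr[2]=4
(0, 3): arr[0]=9 > arr[3]=5

Total inversions: 3

The array has 3 inversion(s): (0,1), (0,2), (0,3). Each pair (i,j) satisfies i < j and arr[i] > arr[j].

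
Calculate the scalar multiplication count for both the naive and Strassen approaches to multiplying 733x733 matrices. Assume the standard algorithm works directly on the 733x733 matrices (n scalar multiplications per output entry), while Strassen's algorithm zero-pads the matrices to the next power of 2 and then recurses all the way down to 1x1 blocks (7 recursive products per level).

Matrix multiplication for 733x733 matrices:

Strassen's algorithm requires power-of-2 dimensions. Pad 733x733 to 1024x1024 (next power of 2).

Standard algorithm: 733^3 = 393832837 multiplications
Strassen's algorithm: 7^(log2(1024)) = 7^10 = 282475249 multiplications
Savings: 393832837 - 282475249 = 111357588 multiplications

Standard: 393832837 multiplications (733^3). Strassen: 282475249 multiplications (7^10, after padding to 1024x1024). Strassen reduces 8 recursive multiplications to 7 at each level.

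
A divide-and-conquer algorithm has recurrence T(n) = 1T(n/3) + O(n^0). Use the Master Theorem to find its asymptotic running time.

Master Theorem for T(n) = 1T(n/3) + O(n^0):

a = 1, b = 3, c = 0
log_b(a) = log_3(1) = 0.0000

Case 2: c = 0 = log_3(1) = 0.0000
T(n) = O(n^0 log n) = O(log n)

For T(n) = 1T(n/3) + O(n^0): log_3(1) = 0.0000. This is Case 2 of the Master Theorem (c = log_b(a), equal work at all levels), giving O(log n).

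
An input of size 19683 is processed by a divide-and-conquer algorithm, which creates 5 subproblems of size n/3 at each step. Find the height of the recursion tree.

For divide and conquer with division factor 3:

Problem sizes at each level:
Level 0: 19683
Level 1: 6561
Level 2: 2187
Level 3: 729
Level 4: 243
Level 5: 81
Level 6: 27
Level 7: 9
Level 8: 3
Level 9: 1

The root is level 0 and the size-1 base case is level 9 (the tree spans levels 0 through 9, i.e. 10 levels counting the root), so the depth is the number of divisions: log_3(19683) = 9

The recursion tree depth is log_3(19683) = 9. At each level, the problem size is divided by 3, so it takes 9 divisions to reduce to a base case of size 1. The algorithm makes 5 recursive calls at each level.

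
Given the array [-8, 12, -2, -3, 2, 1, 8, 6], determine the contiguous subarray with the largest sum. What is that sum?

Using Kadane's algorithm on [-8, 12, -2, -3, 2, 1, 8, 6]:

Scanning through the array:
Position 1 (value 12): max_ending_here = 12, max_so_far = 12
Position 2 (value -2): max_ending_here = 10, max_so_far = 12
Position 3 (value -3): max_ending_here = 7, max_so_far = 12
Position 4 (value 2): max_ending_here = 9, max_so_far = 12
Position 5 (value 1): max_ending_here = 10, max_so_far = 12
Position 6 (value 8): max_ending_here = 18, max_so_far = 18
Position 7 (value 6): max_ending_here = 24, max_so_far = 24

Maximum subarray: [12, -2, -3, 2, 1, 8, 6]
Maximum sum: 24

The maximum subarray is [12, -2, -3, 2, 1, 8, 6] with sum 24. This subarray runs from index 1 to index 7.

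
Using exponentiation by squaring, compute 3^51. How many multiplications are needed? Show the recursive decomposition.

Computing 3^51 by squaring (build up from 3^1; each line after the first costs one multiplication):

3^1 = 3
3^2 = (3^1)^2 = 3^2 = 9
3^3 = 3 * 3^2 = 3 * 9 = 27
3^6 = (3^3)^2 = 27^2 = 729
3^12 = (3^6)^2 = 729^2 = 531441
3^24 = (3^12)^2 = 531441^2 = 282429536481
3^25 = 3 * 3^24 = 3 * 282429536481 = 847288609443
3^50 = (3^25)^2 = 847288609443^2 = 717897987691852588770249
3^51 = 3 * 3^50 = 3 * 717897987691852588770249 = 2153693963075557766310747

Result: 2153693963075557766310747
Multiplications needed: 8 (8 lines after 3^1)

3^51 = 2153693963075557766310747. Using exponentiation by squaring, this requires 8 multiplications. The key idea: if the exponent is even, square the half-power; if odd, multiply by the base once.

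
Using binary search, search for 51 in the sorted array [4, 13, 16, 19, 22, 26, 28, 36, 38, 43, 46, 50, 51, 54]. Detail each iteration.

Binary search for 51 in [4, 13, 16, 19, 22, 26, 28, 36, 38, 43, 46, 50, 51, 54]:

lo=0, hi=13, mid=6, arr[mid]=28 -> 28 < 51, search right half
lo=7, hi=13, mid=10, arr[mid]=46 -> 46 < 51, search right half
lo=11, hi=13, mid=12, arr[mid]=51 -> Found target at index 12!

Binary search finds 51 at index 12 after 3 comparisons. The search repeatedly halves the search space by comparing with the middle element.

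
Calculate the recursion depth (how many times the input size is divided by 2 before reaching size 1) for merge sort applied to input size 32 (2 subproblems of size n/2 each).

For divide and conquer with division factor 2:

Problem sizes at each level:
Level 0: 32
Level 1: 16
Level 2: 8
Level 3: 4
Level 4: 2
Level 5: 1

The root is level 0 and the size-1 base case is level 5 (the tree spans levels 0 through 5, i.e. 6 levels counting the root), so the depth is the number of divisions: log_2(32) = 5

The recursion tree depth is log_2(32) = 5. At each level, the problem size is divided by 2, so it takes 5 divisions to reduce to a base case of size 1. The algorithm makes 2 recursive calls at each level.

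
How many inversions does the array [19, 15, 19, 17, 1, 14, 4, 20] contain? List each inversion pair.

Finding inversions in [19, 15, 19, 17, 1, 14, 4, 20]:

(0, 1): arr[0]=19 > arr[1]=15
(0, 3): arr[0]=19 > arr[3]=17
(0, 4): arr[0]=19 > arr[4]=1
(0, 5): arr[0]=19 > arr[5]=14
(0, 6): arr[0]=19 > arr[6]=4
(1, 4): arr[1]=15 > arr[4]=1
(1, 5): arr[1]=15 > arr[5]=14
(1, 6): arr[1]=15 > arr[6]=4
(2, 3): arr[2]=19 > arr[3]=17
(2, 4): arr[2]=19 > arr[4]=1
(2, 5): arr[2]=19 > arr[5]=14
(2, 6): arr[2]=19 > arr[6]=4
(3, 4): arr[3]=17 > arr[4]=1
(3, 5): arr[3]=17 > arr[5]=14
(3, 6): arr[3]=17 > arr[6]=4
(5, 6): arr[5]=14 > arr[6]=4

Total inversions: 16

The array has 16 inversion(s): (0,1), (0,3), (0,4), (0,5), (0,6), (1,4), (1,5), (1,6), (2,3), (2,4), (2,5), (2,6), (3,4), (3,5), (3,6), (5,6). Each pair (i,j) satisfies i < j and arr[i] > arr[j].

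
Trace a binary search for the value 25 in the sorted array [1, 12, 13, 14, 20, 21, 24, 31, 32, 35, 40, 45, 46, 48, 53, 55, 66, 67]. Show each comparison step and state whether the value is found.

Binary search for 25 in [1, 12, 13, 14, 20, 21, 24, 31, 32, 35, 40, 45, 46, 48, 53, 55, 66, 67]:

lo=0, hi=17, mid=8, arr[mid]=32 -> 32 > 25, search left half
lo=0, hi=7, mid=3, arr[mid]=14 -> 14 < 25, search right half
lo=4, hi=7, mid=5, arr[mid]=21 -> 21 < 25, search right half
lo=6, hi=7, mid=6, arr[mid]=24 -> 24 < 25, search right half
lo=7, hi=7, mid=7, arr[mid]=31 -> 31 > 25, search left half
lo=7 > hi=6, target 25 not found

Binary search determines that 25 is not in the array after 5 comparisons. The search space was exhausted without finding the target.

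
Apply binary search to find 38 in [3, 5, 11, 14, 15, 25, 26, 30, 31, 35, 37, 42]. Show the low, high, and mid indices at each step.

Binary search for 38 in [3, 5, 11, 14, 15, 25, 26, 30, 31, 35, 37, 42]:

lo=0, hi=11, mid=5, arr[mid]=25 -> 25 < 38, search right half
lo=6, hi=11, mid=8, arr[mid]=31 -> 31 < 38, search right half
lo=9, hi=11, mid=10, arr[mid]=37 -> 37 < 38, search right half
lo=11, hi=11, mid=11, arr[mid]=42 -> 42 > 38, search left half
lo=11 > hi=10, target 38 not found

Binary search determines that 38 is not in the array after 4 comparisons. The search space was exhausted without finding the target.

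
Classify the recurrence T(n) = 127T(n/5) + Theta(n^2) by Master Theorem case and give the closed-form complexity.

Master Theorem for T(n) = 127T(n/5) + O(n^2):

a = 127, b = 5, c = 2
log_b(a) = log_5(127) = 3.0099

Case 1: c = 2 < log_5(127) = 3.0099
T(n) = O(n^(log_5 127))

For T(n) = 127T(n/5) + O(n^2): log_5(127) = 3.0099. This is Case 1 of the Master Theorem (c < log_b(a), work dominated by leaves), giving O(n^(log_5 127)).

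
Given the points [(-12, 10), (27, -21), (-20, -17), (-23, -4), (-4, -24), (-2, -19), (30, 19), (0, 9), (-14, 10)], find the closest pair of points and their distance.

Computing all pairwise distances among 9 points:

d((-12, 10), (27, -21)) = 49.8197
d((-12, 10), (-20, -17)) = 28.1603
d((-12, 10), (-23, -4)) = 17.8045
d((-12, 10), (-4, -24)) = 34.9285
d((-12, 10), (-2, -19)) = 30.6757
d((-12, 10), (30, 19)) = 42.9535
d((-12, 10), (0, 9)) = 12.0416
d((-12, 10), (-14, 10)) = 2.0 <-- minimum
d((27, -21), (-20, -17)) = 47.1699
d((27, -21), (-23, -4)) = 52.811
d((27, -21), (-4, -24)) = 31.1448
d((27, -21), (-2, -19)) = 29.0689
d((27, -21), (30, 19)) = 40.1123
d((27, -21), (0, 9)) = 40.3609
d((27, -21), (-14, 10)) = 51.4004
d((-20, -17), (-23, -4)) = 13.3417
d((-20, -17), (-4, -24)) = 17.4642
d((-20, -17), (-2, -19)) = 18.1108
d((-20, -17), (30, 19)) = 61.6117
d((-20, -17), (0, 9)) = 32.8024
d((-20, -17), (-14, 10)) = 27.6586
d((-23, -4), (-4, -24)) = 27.5862
d((-23, -4), (-2, -19)) = 25.807
d((-23, -4), (30, 19)) = 57.7754
d((-23, -4), (0, 9)) = 26.4197
d((-23, -4), (-14, 10)) = 16.6433
d((-4, -24), (-2, -19)) = 5.3852
d((-4, -24), (30, 19)) = 54.8179
d((-4, -24), (0, 9)) = 33.2415
d((-4, -24), (-14, 10)) = 35.4401
d((-2, -19), (30, 19)) = 49.679
d((-2, -19), (0, 9)) = 28.0713
d((-2, -19), (-14, 10)) = 31.3847
d((30, 19), (0, 9)) = 31.6228
d((30, 19), (-14, 10)) = 44.911
d((0, 9), (-14, 10)) = 14.0357

Closest pair: (-12, 10) and (-14, 10) with distance 2.0

The closest pair is (-12, 10) and (-14, 10) with Euclidean distance 2.0. For 9 points, brute-force pairwise comparison is shown above. For large n, the divide-and-conquer algorithm (sort by x, recurse on halves, check the dividing strip) achieves O(n log n).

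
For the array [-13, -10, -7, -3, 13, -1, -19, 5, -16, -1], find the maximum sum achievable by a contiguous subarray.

Using Kadane's algorithm on [-13, -10, -7, -3, 13, -1, -19, 5, -16, -1]:

Scanning through the array:
Position 1 (value -10): max_ending_here = -10, max_so_far = -10
Position 2 (value -7): max_ending_here = -7, max_so_far = -7
Position 3 (value -3): max_ending_here = -3, max_so_far = -3
Position 4 (value 13): max_ending_here = 13, max_so_far = 13
Position 5 (value -1): max_ending_here = 12, max_so_far = 13
Position 6 (value -19): max_ending_here = -7, max_so_far = 13
Position 7 (value 5): max_ending_here = 5, max_so_far = 13
Position 8 (value -16): max_ending_here = -11, max_so_far = 13
Position 9 (value -1): max_ending_here = -1, max_so_far = 13

Maximum subarray: [13]
Maximum sum: 13

The maximum subarray is [13] with sum 13. This subarray runs from index 4 to index 4.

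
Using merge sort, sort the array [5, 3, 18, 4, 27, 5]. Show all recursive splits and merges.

Merge sort trace:

Split: [5, 3, 18, 4, 27, 5] -> [5, 3, 18] and [4, 27, 5]
  Split: [5, 3, 18] -> [5] and [3, 18]
    Split: [3, 18] -> [3] and [18]
    Merge: [3] + [18] -> [3, 18]
  Merge: [5] + [3, 18] -> [3, 5, 18]
  Split: [4, 27, 5] -> [4] and [27, 5]
    Split: [27, 5] -> [27] and [5]
    Merge: [27] + [5] -> [5, 27]
  Merge: [4] + [5, 27] -> [4, 5, 27]
Merge: [3, 5, 18] + [4, 5, 27] -> [3, 4, 5, 5, 18, 27]

Final sorted array: [3, 4, 5, 5, 18, 27]

The merge sort proceeds by recursively splitting the array and merging sorted halves.
After all merges, the sorted array is [3, 4, 5, 5, 18, 27].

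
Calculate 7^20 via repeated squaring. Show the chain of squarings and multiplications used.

Computing 7^20 by squaring (build up from 7^1; each line after the first costs one multiplication):

7^1 = 7
7^2 = (7^1)^2 = 7^2 = 49
7^4 = (7^2)^2 = 49^2 = 2401
7^5 = 7 * 7^4 = 7 * 2401 = 16807
7^10 = (7^5)^2 = 16807^2 = 282475249
7^20 = (7^10)^2 = 282475249^2 = 79792266297612001

Result: 79792266297612001
Multiplications needed: 5 (5 lines after 7^1)

7^20 = 79792266297612001. Using exponentiation by squaring, this requires 5 multiplications. The key idea: if the exponent is even, square the half-power; if odd, multiply by the base once.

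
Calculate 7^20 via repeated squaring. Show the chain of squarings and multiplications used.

Computing 7^20 by squaring (build up from 7^1; each line after the first costs one multiplication):

7^1 = 7
7^2 = (7^1)^2 = 7^2 = 49
7^4 = (7^2)^2 = 49^2 = 2401
7^5 = 7 * 7^4 = 7 * 2401 = 16807
7^10 = (7^5)^2 = 16807^2 = 282475249
7^20 = (7^10)^2 = 282475249^2 = 79792266297612001

Result: 79792266297612001
Multiplications needed: 5 (5 lines after 7^1)

7^20 = 79792266297612001. Using exponentiation by squaring, this requires 5 multiplications. The key idea: if the exponent is even, square the half-power; if odd, multiply by the base once.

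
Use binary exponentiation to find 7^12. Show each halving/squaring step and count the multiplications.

Computing 7^12 by squaring (build up from 7^1; each line after the first costs one multiplication):

7^1 = 7
7^2 = (7^1)^2 = 7^2 = 49
7^3 = 7 * 7^2 = 7 * 49 = 343
7^6 = (7^3)^2 = 343^2 = 117649
7^12 = (7^6)^2 = 117649^2 = 13841287201

Result: 13841287201
Multiplications needed: 4 (4 lines after 7^1)

7^12 = 13841287201. Using exponentiation by squaring, this requires 4 multiplications. The key idea: if the exponent is even, square the half-power; if odd, multiply by the base once.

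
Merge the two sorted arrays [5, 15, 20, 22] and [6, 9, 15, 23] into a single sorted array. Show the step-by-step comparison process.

Merging process:

Compare 5 vs 6: take 5 from left. Merged: [5]
Compare 15 vs 6: take 6 from right. Merged: [5, 6]
Compare 15 vs 9: take 9 from right. Merged: [5, 6, 9]
Compare 15 vs 15: take 15 from left. Merged: [5, 6, 9, 15]
Compare 20 vs 15: take 15 from right. Merged: [5, 6, 9, 15, 15]
Compare 20 vs 23: take 20 from left. Merged: [5, 6, 9, 15, 15, 20]
Compare 22 vs 23: take 22 from left. Merged: [5, 6, 9, 15, 15, 20, 22]
Append remaining from right: [23]. Merged: [5, 6, 9, 15, 15, 20, 22, 23]

Final merged array: [5, 6, 9, 15, 15, 20, 22, 23]
Total comparisons: 7

The merged array is [5, 6, 9, 15, 15, 20, 22, 23], requiring 7 comparisons. The merge step runs in O(n) time where n is the total number of elements.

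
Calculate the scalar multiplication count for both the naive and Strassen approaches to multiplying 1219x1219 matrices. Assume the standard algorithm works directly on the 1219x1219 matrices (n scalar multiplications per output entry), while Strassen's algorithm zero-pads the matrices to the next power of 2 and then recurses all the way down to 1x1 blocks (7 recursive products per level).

Matrix multiplication for 1219x1219 matrices:

Strassen's algorithm requires power-of-2 dimensions. Pad 1219x1219 to 2048x2048 (next power of 2).

Standard algorithm: 1219^3 = 1811386459 multiplications
Strassen's algorithm: 7^(log2(2048)) = 7^11 = 1977326743 multiplications
Difference: 1811386459 - 1977326743 = -165940284 (Strassen uses MORE here due to padding overhead — for small or just-over-power-of-2 n, padding can outweigh the per-level savings)

Standard: 1811386459 multiplications (1219^3). Strassen: 1977326743 multiplications (7^11, after padding to 2048x2048). Strassen reduces 8 recursive multiplications to 7 at each level.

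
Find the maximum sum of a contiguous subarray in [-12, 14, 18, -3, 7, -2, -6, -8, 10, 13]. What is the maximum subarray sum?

Using Kadane's algorithm on [-12, 14, 18, -3, 7, -2, -6, -8, 10, 13]:

Scanning through the array:
Position 1 (value 14): max_ending_here = 14, max_so_far = 14
Position 2 (value 18): max_ending_here = 32, max_so_far = 32
Position 3 (value -3): max_ending_here = 29, max_so_far = 32
Position 4 (value 7): max_ending_here = 36, max_so_far = 36
Position 5 (value -2): max_ending_here = 34, max_so_far = 36
Position 6 (value -6): max_ending_here = 28, max_so_far = 36
Position 7 (value -8): max_ending_here = 20, max_so_far = 36
Position 8 (value 10): max_ending_here = 30, max_so_far = 36
Position 9 (value 13): max_ending_here = 43, max_so_far = 43

Maximum subarray: [14, 18, -3, 7, -2, -6, -8, 10, 13]
Maximum sum: 43

The maximum subarray is [14, 18, -3, 7, -2, -6, -8, 10, 13] with sum 43. This subarray runs from index 1 to index 9.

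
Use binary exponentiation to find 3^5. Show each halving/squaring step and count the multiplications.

Computing 3^5 by squaring (build up from 3^1; each line after the first costs one multiplication):

3^1 = 3
3^2 = (3^1)^2 = 3^2 = 9
3^4 = (3^2)^2 = 9^2 = 81
3^5 = 3 * 3^4 = 3 * 81 = 243

Result: 243
Multiplications needed: 3 (3 lines after 3^1)

3^5 = 243. Using exponentiation by squaring, this requires 3 multiplications. The key idea: if the exponent is even, square the half-power; if odd, multiply by the base once.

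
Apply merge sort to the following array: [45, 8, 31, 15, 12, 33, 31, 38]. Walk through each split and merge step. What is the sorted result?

Merge sort trace:

Split: [45, 8, 31, 15, 12, 33, 31, 38] -> [45, 8, 31, 15] and [12, 33, 31, 38]
  Split: [45, 8, 31, 15] -> [45, 8] and [31, 15]
    Split: [45, 8] -> [45] and [8]
    Merge: [45] + [8] -> [8, 45]
    Split: [31, 15] -> [31] and [15]
    Merge: [31] + [15] -> [15, 31]
  Merge: [8, 45] + [15, 31] -> [8, 15, 31, 45]
  Split: [12, 33, 31, 38] -> [12, 33] and [31, 38]
    Split: [12, 33] -> [12] and [33]
    Merge: [12] + [33] -> [12, 33]
    Split: [31, 38] -> [31] and [38]
    Merge: [31] + [38] -> [31, 38]
  Merge: [12, 33] + [31, 38] -> [12, 31, 33, 38]
Merge: [8, 15, 31, 45] + [12, 31, 33, 38] -> [8, 12, 15, 31, 31, 33, 38, 45]

Final sorted array: [8, 12, 15, 31, 31, 33, 38, 45]

The merge sort proceeds by recursively splitting the array and merging sorted halves.
After all merges, the sorted array is [8, 12, 15, 31, 31, 33, 38, 45].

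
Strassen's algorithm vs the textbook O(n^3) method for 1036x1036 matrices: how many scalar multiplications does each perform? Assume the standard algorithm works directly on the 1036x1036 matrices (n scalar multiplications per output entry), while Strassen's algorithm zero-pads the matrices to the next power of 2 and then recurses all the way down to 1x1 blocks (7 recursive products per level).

Matrix multiplication for 1036x1036 matrices:

Strassen's algorithm requires power-of-2 dimensions. Pad 1036x1036 to 2048x2048 (next power of 2).

Standard algorithm: 1036^3 = 1111934656 multiplications
Strassen's algorithm: 7^(log2(2048)) = 7^11 = 1977326743 multiplications
Difference: 1111934656 - 1977326743 = -865392087 (Strassen uses MORE here due to padding overhead — for small or just-over-power-of-2 n, padding can outweigh the per-level savings)

Standard: 1111934656 multiplications (1036^3). Strassen: 1977326743 multiplications (7^11, after padding to 2048x2048). Strassen reduces 8 recursive multiplications to 7 at each level.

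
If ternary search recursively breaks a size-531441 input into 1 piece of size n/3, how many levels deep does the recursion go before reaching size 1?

For divide and conquer with division factor 3:

Problem sizes at each level:
Level 0: 531441
Level 1: 177147
Level 2: 59049
Level 3: 19683
Level 4: 6561
Level 5: 2187
Level 6: 729
Level 7: 243
Level 8: 81
Level 9: 27
Level 10: 9
Level 11: 3
Level 12: 1

The root is level 0 and the size-1 base case is level 12 (the tree spans levels 0 through 12, i.e. 13 levels counting the root), so the depth is the number of divisions: log_3(531441) = 12

The recursion tree depth is log_3(531441) = 12. At each level, the problem size is divided by 3, so it takes 12 divisions to reduce to a base case of size 1. The algorithm makes 1 recursive call at each level.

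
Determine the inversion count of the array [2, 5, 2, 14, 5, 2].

Finding inversions in [2, 5, 2, 14, 5, 2]:

(1, 2): arr[1]=5 > arr[2]=2
(1, 5): arr[1]=5 > arr[5]=2
(3, 4): arr[3]=14 > arr[4]=5
(3, 5): arr[3]=14 > arr[5]=2
(4, 5): arr[4]=5 > arr[5]=2

Total inversions: 5

The array has 5 inversion(s): (1,2), (1,5), (3,4), (3,5), (4,5). Each pair (i,j) satisfies i < j and arr[i] > arr[j].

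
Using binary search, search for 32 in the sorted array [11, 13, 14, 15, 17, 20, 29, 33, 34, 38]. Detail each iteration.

Binary search for 32 in [11, 13, 14, 15, 17, 20, 29, 33, 34, 38]:

lo=0, hi=9, mid=4, arr[mid]=17 -> 17 < 32, search right half
lo=5, hi=9, mid=7, arr[mid]=33 -> 33 > 32, search left half
lo=5, hi=6, mid=5, arr[mid]=20 -> 20 < 32, search right half
lo=6, hi=6, mid=6, arr[mid]=29 -> 29 < 32, search right half
lo=7 > hi=6, target 32 not found

Binary search determines that 32 is not in the array after 4 comparisons. The search space was exhausted without finding the target.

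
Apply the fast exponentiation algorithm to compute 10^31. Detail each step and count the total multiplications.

Computing 10^31 by squaring (build up from 10^1; each line after the first costs one multiplication):

10^1 = 10
10^2 = (10^1)^2 = 10^2 = 100
10^3 = 10 * 10^2 = 10 * 100 = 1000
10^6 = (10^3)^2 = 1000^2 = 1000000
10^7 = 10 * 10^6 = 10 * 1000000 = 10000000
10^14 = (10^7)^2 = 10000000^2 = 100000000000000
10^15 = 10 * 10^14 = 10 * 100000000000000 = 1000000000000000
10^30 = (10^15)^2 = 1000000000000000^2 = 1000000000000000000000000000000
10^31 = 10 * 10^30 = 10 * 1000000000000000000000000000000 = 10000000000000000000000000000000

Result: 10000000000000000000000000000000
Multiplications needed: 8 (8 lines after 10^1)

10^31 = 10000000000000000000000000000000. Using exponentiation by squaring, this requires 8 multiplications. The key idea: if the exponent is even, square the half-power; if odd, multiply by the base once.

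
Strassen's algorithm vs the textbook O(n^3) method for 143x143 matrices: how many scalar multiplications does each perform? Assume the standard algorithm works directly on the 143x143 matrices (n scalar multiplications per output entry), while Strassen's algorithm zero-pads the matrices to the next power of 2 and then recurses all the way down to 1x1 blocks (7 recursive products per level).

Matrix multiplication for 143x143 matrices:

Strassen's algorithm requires power-of-2 dimensions. Pad 143x143 to 256x256 (next power of 2).

Standard algorithm: 143^3 = 2924207 multiplications
Strassen's algorithm: 7^(log2(256)) = 7^8 = 5764801 multiplications
Difference: 2924207 - 5764801 = -2840594 (Strassen uses MORE here due to padding overhead — for small or just-over-power-of-2 n, padding can outweigh the per-level savings)

Standard: 2924207 multiplications (143^3). Strassen: 5764801 multiplications (7^8, after padding to 256x256). Strassen reduces 8 recursive multiplications to 7 at each level.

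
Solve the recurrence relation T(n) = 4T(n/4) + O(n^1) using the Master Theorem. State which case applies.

Master Theorem for T(n) = 4T(n/4) + O(n^1):

a = 4, b = 4, c = 1
log_b(a) = log_4(4) = 1.0000

Case 2: c = 1 = log_4(4) = 1.0000
T(n) = O(n^1 log n) = O(n log n)

For T(n) = 4T(n/4) + O(n^1): log_4(4) = 1.0000. This is Case 2 of the Master Theorem (c = log_b(a), equal work at all levels), giving O(n log n).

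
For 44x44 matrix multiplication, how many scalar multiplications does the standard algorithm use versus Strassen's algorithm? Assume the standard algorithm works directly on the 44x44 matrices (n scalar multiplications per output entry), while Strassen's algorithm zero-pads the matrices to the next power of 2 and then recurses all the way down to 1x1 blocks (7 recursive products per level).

Matrix multiplication for 44x44 matrices:

Strassen's algorithm requires power-of-2 dimensions. Pad 44x44 to 64x64 (next power of 2).

Standard algorithm: 44^3 = 85184 multiplications
Strassen's algorithm: 7^(log2(64)) = 7^6 = 117649 multiplications
Difference: 85184 - 117649 = -32465 (Strassen uses MORE here due to padding overhead — for small or just-over-power-of-2 n, padding can outweigh the per-level savings)

Standard: 85184 multiplications (44^3). Strassen: 117649 multiplications (7^6, after padding to 64x64). Strassen reduces 8 recursive multiplications to 7 at each level.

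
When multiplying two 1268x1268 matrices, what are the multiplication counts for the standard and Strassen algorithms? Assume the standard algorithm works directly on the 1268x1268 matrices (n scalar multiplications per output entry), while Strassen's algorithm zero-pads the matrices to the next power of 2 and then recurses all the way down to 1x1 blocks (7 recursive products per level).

Matrix multiplication for 1268x1268 matrices:

Strassen's algorithm requires power-of-2 dimensions. Pad 1268x1268 to 2048x2048 (next power of 2).

Standard algorithm: 1268^3 = 2038720832 multiplications
Strassen's algorithm: 7^(log2(2048)) = 7^11 = 1977326743 multiplications
Savings: 2038720832 - 1977326743 = 61394089 multiplications

Standard: 2038720832 multiplications (1268^3). Strassen: 1977326743 multiplications (7^11, after padding to 2048x2048). Strassen reduces 8 recursive multiplications to 7 at each level.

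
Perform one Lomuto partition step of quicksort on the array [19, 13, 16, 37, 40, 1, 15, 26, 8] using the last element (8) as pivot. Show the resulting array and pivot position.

Lomuto partition with pivot = 8:

Initial array: [19, 13, 16, 37, 40, 1, 15, 26, 8]

arr[0]=19 > 8: no swap
arr[1]=13 > 8: no swap
arr[2]=16 > 8: no swap
arr[3]=37 > 8: no swap
arr[4]=40 > 8: no swap
arr[5]=1 <= 8: swap with position 0, array becomes [1, 13, 16, 37, 40, 19, 15, 26, 8]
arr[6]=15 > 8: no swap
arr[7]=26 > 8: no swap

Place pivot at position 1: [1, 8, 16, 37, 40, 19, 15, 26, 13]
Pivot position: 1

After partitioning with pivot 8, the array becomes [1, 8, 16, 37, 40, 19, 15, 26, 13]. The pivot is placed at index 1. All elements to the left of the pivot are <= 8, and all elements to the right are > 8.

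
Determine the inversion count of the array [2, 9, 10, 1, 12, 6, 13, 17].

Finding inversions in [2, 9, 10, 1, 12, 6, 13, 17]:

(0, 3): arr[0]=2 > arr[3]=1
(1, 3): arr[1]=9 > arr[3]=1
(1, 5): arr[1]=9 > arr[5]=6
(2, 3): arr[2]=10 > arr[3]=1
(2, 5): arr[2]=10 > arr[5]=6
(4, 5): arr[4]=12 > arr[5]=6

Total inversions: 6

The array has 6 inversion(s): (0,3), (1,3), (1,5), (2,3), (2,5), (4,5). Each pair (i,j) satisfies i < j and arr[i] > arr[j].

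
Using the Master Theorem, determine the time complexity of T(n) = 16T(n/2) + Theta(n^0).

Master Theorem for T(n) = 16T(n/2) + O(n^0):

a = 16, b = 2, c = 0
log_b(a) = log_2(16) = 4.0000

Case 1: c = 0 < log_2(16) = 4.0000
T(n) = O(n^(log_2 16)) = O(n^4)

For T(n) = 16T(n/2) + O(n^0): log_2(16) = 4.0000. This is Case 1 of the Master Theorem (c < log_b(a), work dominated by leaves), giving O(n^4).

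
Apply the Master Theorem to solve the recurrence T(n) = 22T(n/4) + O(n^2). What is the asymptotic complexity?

Master Theorem for T(n) = 22T(n/4) + O(n^2):

a = 22, b = 4, c = 2
log_b(a) = log_4(22) = 2.2297

Case 1: c = 2 < log_4(22) = 2.2297
T(n) = O(n^(log_4 22))

For T(n) = 22T(n/4) + O(n^2): log_4(22) = 2.2297. This is Case 1 of the Master Theorem (c < log_b(a), work dominated by leaves), giving O(n^(log_4 22)).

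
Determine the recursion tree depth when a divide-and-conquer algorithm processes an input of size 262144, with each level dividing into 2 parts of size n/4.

For divide and conquer with division factor 4:

Problem sizes at each level:
Level 0: 262144
Level 1: 65536
Level 2: 16384
Level 3: 4096
Level 4: 1024
Level 5: 256
Level 6: 64
Level 7: 16
Level 8: 4
Level 9: 1

The root is level 0 and the size-1 base case is level 9 (the tree spans levels 0 through 9, i.e. 10 levels counting the root), so the depth is the number of divisions: log_4(262144) = 9

The recursion tree depth is log_4(262144) = 9. At each level, the problem size is divided by 4, so it takes 9 divisions to reduce to a base case of size 1. The algorithm makes 2 recursive calls at each level.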